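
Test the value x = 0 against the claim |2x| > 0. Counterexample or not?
Substitute x = 0 into the relation:
x = 0: LHS = |2·0| = |0| = 0; 0 > 0 — FAILS

Since the claim fails at x = 0, this value is a counterexample.

Answer: Yes, x = 0 is a counterexample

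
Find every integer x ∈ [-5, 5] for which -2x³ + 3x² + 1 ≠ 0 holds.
Track d = LHS − RHS over the integers in [-5, 5]. Equality would need d = 0, but d changes sign only between consecutive integers, jumping over 0:
x = 1: LHS = -2·1³ + 3·1² + 1 = 2; 2 ≠ 0 — holds  (d = 2)
x = 2: LHS = -2·2³ + 3·2² + 1 = -3; -3 ≠ 0 — holds  (d = -3)
Away from these crossings d keeps a constant sign, and checking every integer in [-5, 5] confirms d ≠ 0 throughout. Hence the two sides are never equal, so the relation holds for every integer in [-5, 5].

Answer: All integers in [-5, 5]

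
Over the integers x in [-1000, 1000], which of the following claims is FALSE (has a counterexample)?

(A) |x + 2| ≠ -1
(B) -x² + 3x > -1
(A) An absolute value is never negative, so the left side is ≥ 0 for every x, while the right side is -1. Tightest case in [-1000, 1000] is x = -2:
x = -2: LHS = |(-2) + 2| = |0| = 0; 0 ≠ -1 — holds
Hence LHS − RHS is never 0, i.e. the two sides are never equal, so the relation holds for every integer in [-1000, 1000].

(B) x = -1: LHS = -(-1)² + 3·(-1) = -4; -4 > -1 — FAILS

Only (B) has a counterexample.

Answer: B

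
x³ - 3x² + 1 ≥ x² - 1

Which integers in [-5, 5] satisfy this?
Holds for: {0, 4, 5}
Fails for: {-5, -4, -3, -2, -1, 1, 2, 3}

Answer: {0, 4, 5}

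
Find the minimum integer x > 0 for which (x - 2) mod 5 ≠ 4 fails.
Testing positive integers:
x = 1: LHS = (1 - 2) mod 5 = (-1) mod 5 = 4; 4 ≠ 4 — FAILS  ← smallest positive counterexample

Answer: x = 1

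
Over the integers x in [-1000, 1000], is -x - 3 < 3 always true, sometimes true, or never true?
Holds at x = 0: LHS = -0 - 3 = -3; -3 < 3 — holds
Fails at x = -6: LHS = -(-6) - 3 = 3; 3 < 3 — FAILS
It is satisfied by some integers in the range but not all.

Answer: Sometimes true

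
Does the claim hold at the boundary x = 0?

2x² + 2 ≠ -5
x = 0: LHS = 2·0² + 2 = 2; 2 ≠ -5 — holds

The relation is satisfied at x = 0.

Answer: Yes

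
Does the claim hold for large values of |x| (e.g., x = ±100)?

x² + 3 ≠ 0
x = 100: LHS = 100² + 3 = 10003; 10003 ≠ 0 — holds
x = -100: LHS = (-100)² + 3 = 10003; 10003 ≠ 0 — holds

Answer: Yes, holds for both x = 100 and x = -100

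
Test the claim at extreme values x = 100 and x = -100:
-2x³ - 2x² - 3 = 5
x = 100: LHS = -2·100³ - 2·100² - 3 = -2020003; -2020003 = 5 — FAILS
x = -100: LHS = -2·(-100)³ - 2·(-100)² - 3 = 1979997; 1979997 = 5 — FAILS

Answer: No, fails for both x = 100 and x = -100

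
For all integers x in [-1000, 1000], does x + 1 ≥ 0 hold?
The claim fails at x = -2:
x = -2: LHS = (-2) + 1 = -1; -1 ≥ 0 — FAILS

Because a single integer refutes it, the statement is false.

Answer: False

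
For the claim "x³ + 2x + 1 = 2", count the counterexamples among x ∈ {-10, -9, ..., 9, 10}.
Counterexamples in [-10, 10]: {-10, -9, -8, -7, -6, -5, -4, -3, -2, -1, 0, 1, 2, 3, 4, 5, 6, 7, 8, 9, 10}.

Counting them gives 21 values.

Answer: 21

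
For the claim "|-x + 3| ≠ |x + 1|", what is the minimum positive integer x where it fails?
Testing positive integers:
x = 1: LHS = |-1 + 3| = |2| = 2, RHS = |1 + 1| = |2| = 2; 2 ≠ 2 — FAILS  ← smallest positive counterexample

Answer: x = 1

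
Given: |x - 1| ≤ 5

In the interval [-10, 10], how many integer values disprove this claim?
Counterexamples in [-10, 10]: {-10, -9, -8, -7, -6, -5, 7, 8, 9, 10}.

Counting them gives 10 values.

Answer: 10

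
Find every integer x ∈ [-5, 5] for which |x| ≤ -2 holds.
An absolute value is never negative, so the left side is ≥ 0 for every x, while the right side is -2. Tightest case in [-5, 5] is x = 0:
x = 0: LHS = |0| = 0; 0 ≤ -2 — FAILS
Hence LHS − RHS is never zero or negative, i.e. LHS > RHS throughout, so the claimed relation (≤) fails for every integer in [-5, 5].

Answer: None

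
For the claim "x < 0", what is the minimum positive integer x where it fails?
Testing positive integers:
x = 1: 1 < 0 — FAILS  ← smallest positive counterexample

Answer: x = 1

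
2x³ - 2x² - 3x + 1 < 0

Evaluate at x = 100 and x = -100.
x = 100: LHS = 2·100³ - 2·100² - 3·100 + 1 = 1979701; 1979701 < 0 — FAILS
x = -100: LHS = 2·(-100)³ - 2·(-100)² - 3·(-100) + 1 = -2019699; -2019699 < 0 — holds

Answer: Partially: fails for x = 100, holds for x = -100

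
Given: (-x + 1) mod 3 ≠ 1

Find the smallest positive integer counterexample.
Testing positive integers:
x = 1: LHS = (-1 + 1) mod 3 = 0 mod 3 = 0; 0 ≠ 1 — holds
x = 2: LHS = (-2 + 1) mod 3 = (-1) mod 3 = 2; 2 ≠ 1 — holds
x = 3: LHS = (-3 + 1) mod 3 = (-2) mod 3 = 1; 1 ≠ 1 — FAILS  ← smallest positive counterexample

Answer: x = 3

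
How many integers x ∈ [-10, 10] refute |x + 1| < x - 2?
Counterexamples in [-10, 10]: {-10, -9, -8, -7, -6, -5, -4, -3, -2, -1, 0, 1, 2, 3, 4, 5, 6, 7, 8, 9, 10}.

Counting them gives 21 values.

Answer: 21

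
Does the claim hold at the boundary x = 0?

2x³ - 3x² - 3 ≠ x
x = 0: LHS = 2·0³ - 3·0² - 3 = -3; -3 ≠ 0 — holds

The relation is satisfied at x = 0.

Answer: Yes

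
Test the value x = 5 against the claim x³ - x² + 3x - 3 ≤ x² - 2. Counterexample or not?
Substitute x = 5 into the relation:
x = 5: LHS = 5³ - 5² + 3·5 - 3 = 112, RHS = 5² - 2 = 23; 112 ≤ 23 — FAILS

Since the claim fails at x = 5, this value is a counterexample.

Answer: Yes, x = 5 is a counterexample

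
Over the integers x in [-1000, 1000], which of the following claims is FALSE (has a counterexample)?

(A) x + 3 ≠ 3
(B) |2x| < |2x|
(A) x = 0: LHS = 0 + 3 = 3; 3 ≠ 3 — FAILS
(B) x = 0: LHS = |2·0| = |0| = 0, RHS = |2·0| = |0| = 0; 0 < 0 — FAILS

Answer: Both A and B are false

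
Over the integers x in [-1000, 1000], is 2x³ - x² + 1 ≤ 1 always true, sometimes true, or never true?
Holds at x = 0: LHS = 2·0³ - 0² + 1 = 1; 1 ≤ 1 — holds
Fails at x = 1: LHS = 2·1³ - 1² + 1 = 2; 2 ≤ 1 — FAILS
It is satisfied by some integers in the range but not all.

Answer: Sometimes true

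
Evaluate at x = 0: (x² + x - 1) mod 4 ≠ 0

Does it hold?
x = 0: LHS = (0² + 0 - 1) mod 4 = (-1) mod 4 = 3; 3 ≠ 0 — holds

The relation is satisfied at x = 0.

Answer: Yes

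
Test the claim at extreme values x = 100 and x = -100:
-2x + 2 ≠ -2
x = 100: LHS = -2·100 + 2 = -198; -198 ≠ -2 — holds
x = -100: LHS = -2·(-100) + 2 = 202; 202 ≠ -2 — holds

Answer: Yes, holds for both x = 100 and x = -100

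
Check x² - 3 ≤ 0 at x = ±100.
x = 100: LHS = 100² - 3 = 9997; 9997 ≤ 0 — FAILS
x = -100: LHS = (-100)² - 3 = 9997; 9997 ≤ 0 — FAILS

Answer: No, fails for both x = 100 and x = -100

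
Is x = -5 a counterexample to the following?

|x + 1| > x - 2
Substitute x = -5 into the relation:
x = -5: LHS = |(-5) + 1| = |-4| = 4, RHS = (-5) - 2 = -7; 4 > -7 — holds

The relation holds at x = -5, so it is not a counterexample.

Answer: No, x = -5 is not a counterexample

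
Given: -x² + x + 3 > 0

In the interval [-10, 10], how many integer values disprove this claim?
Counterexamples in [-10, 10]: {-10, -9, -8, -7, -6, -5, -4, -3, -2, 3, 4, 5, 6, 7, 8, 9, 10}.

Counting them gives 17 values.

Answer: 17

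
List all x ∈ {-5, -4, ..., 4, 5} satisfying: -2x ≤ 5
Holds for: {-2, -1, 0, 1, 2, 3, 4, 5}
Fails for: {-5, -4, -3}

Answer: {-2, -1, 0, 1, 2, 3, 4, 5}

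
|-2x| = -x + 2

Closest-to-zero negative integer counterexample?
Testing negative integers from -1 downward:
x = -1: LHS = |-2·(-1)| = |2| = 2, RHS = -(-1) + 2 = 3; 2 = 3 — FAILS  ← closest negative counterexample to 0

Answer: x = -1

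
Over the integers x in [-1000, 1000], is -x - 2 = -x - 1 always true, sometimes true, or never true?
Over all integers in [-1000, 1000], LHS − RHS is always negative; it is closest to 0 at x = 0, where it equals -1:
x = 0: LHS = -0 - 2 = -2, RHS = -0 - 1 = -1; -2 = -1 — FAILS
At the ends of the range:
x = -1000: LHS = -(-1000) - 2 = 998, RHS = -(-1000) - 1 = 999; 998 = 999 — FAILS
x = 1000: LHS = -1000 - 2 = -1002, RHS = -1000 - 1 = -1001; -1002 = -1001 — FAILS
Hence LHS − RHS is never 0, i.e. the two sides are never equal, so the claimed relation (=) fails for every integer in [-1000, 1000].

No integer in the range satisfies it.

Answer: Never true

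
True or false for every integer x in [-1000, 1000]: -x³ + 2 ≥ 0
The claim fails at x = 2:
x = 2: LHS = -2³ + 2 = -6; -6 ≥ 0 — FAILS

Because a single integer refutes it, the statement is false.

Answer: False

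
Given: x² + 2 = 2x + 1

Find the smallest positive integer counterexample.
Testing positive integers:
x = 1: LHS = 1² + 2 = 3, RHS = 2·1 + 1 = 3; 3 = 3 — holds
x = 2: LHS = 2² + 2 = 6, RHS = 2·2 + 1 = 5; 6 = 5 — FAILS  ← smallest positive counterexample

Answer: x = 2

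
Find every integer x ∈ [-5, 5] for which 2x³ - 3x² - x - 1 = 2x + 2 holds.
Track d = LHS − RHS over the integers in [-5, 5]. Equality would need d = 0, but d changes sign only between consecutive integers, jumping over 0:
x = 2: LHS = 2·2³ - 3·2² - 2 - 1 = 1, RHS = 2·2 + 2 = 6; 1 = 6 — FAILS  (d = -5)
x = 3: LHS = 2·3³ - 3·3² - 3 - 1 = 23, RHS = 2·3 + 2 = 8; 23 = 8 — FAILS  (d = 15)
Away from these crossings d keeps a constant sign, and checking every integer in [-5, 5] confirms d ≠ 0 throughout. Hence the two sides are never equal, so the claimed relation (=) fails for every integer in [-5, 5].

Answer: None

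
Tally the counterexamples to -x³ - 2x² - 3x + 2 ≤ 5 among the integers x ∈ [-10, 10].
Counterexamples in [-10, 10]: {-10, -9, -8, -7, -6, -5, -4, -3, -2}.

Counting them gives 9 values.

Answer: 9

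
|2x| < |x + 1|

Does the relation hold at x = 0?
x = 0: LHS = |2·0| = |0| = 0, RHS = |0 + 1| = |1| = 1; 0 < 1 — holds

The relation is satisfied at x = 0.

Answer: Yes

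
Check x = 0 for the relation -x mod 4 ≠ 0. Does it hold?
x = 0: LHS = (-0) mod 4 = 0 mod 4 = 0; 0 ≠ 0 — FAILS

The relation fails at x = 0, so x = 0 is a counterexample.

Answer: No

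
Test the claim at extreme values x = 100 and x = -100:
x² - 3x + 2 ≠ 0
x = 100: LHS = 100² - 3·100 + 2 = 9702; 9702 ≠ 0 — holds
x = -100: LHS = (-100)² - 3·(-100) + 2 = 10302; 10302 ≠ 0 — holds

Answer: Yes, holds for both x = 100 and x = -100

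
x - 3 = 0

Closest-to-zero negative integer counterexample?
Testing negative integers from -1 downward:
x = -1: LHS = (-1) - 3 = -4; -4 = 0 — FAILS  ← closest negative counterexample to 0

Answer: x = -1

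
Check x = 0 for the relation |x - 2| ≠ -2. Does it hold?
x = 0: LHS = |0 - 2| = |-2| = 2; 2 ≠ -2 — holds

The relation is satisfied at x = 0.

Answer: Yes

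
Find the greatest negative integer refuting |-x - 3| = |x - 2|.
Testing negative integers from -1 downward:
x = -1: LHS = |-(-1) - 3| = |-2| = 2, RHS = |(-1) - 2| = |-3| = 3; 2 = 3 — FAILS  ← closest negative counterexample to 0

Answer: x = -1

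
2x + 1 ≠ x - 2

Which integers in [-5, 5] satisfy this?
Holds for: {-5, -4, -2, -1, 0, 1, 2, 3, 4, 5}
Fails for: {-3}

Answer: {-5, -4, -2, -1, 0, 1, 2, 3, 4, 5}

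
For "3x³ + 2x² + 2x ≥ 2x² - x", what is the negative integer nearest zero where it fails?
Testing negative integers from -1 downward:
x = -1: LHS = 3·(-1)³ + 2·(-1)² + 2·(-1) = -3, RHS = 2·(-1)² - (-1) = 3; -3 ≥ 3 — FAILS  ← closest negative counterexample to 0

Answer: x = -1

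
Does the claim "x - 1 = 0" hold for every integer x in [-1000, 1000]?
The claim fails at x = 0:
x = 0: LHS = 0 - 1 = -1; -1 = 0 — FAILS

Because a single integer refutes it, the statement is false.

Answer: False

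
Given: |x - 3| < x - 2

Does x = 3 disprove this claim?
Substitute x = 3 into the relation:
x = 3: LHS = |3 - 3| = |0| = 0, RHS = 3 - 2 = 1; 0 < 1 — holds

The claim holds here, so x = 3 is not a counterexample. (A counterexample exists elsewhere, e.g. x = 0.)

Answer: No, x = 3 is not a counterexample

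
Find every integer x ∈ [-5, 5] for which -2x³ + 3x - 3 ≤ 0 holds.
Holds for: {-1, 0, 1, 2, 3, 4, 5}
Fails for: {-5, -4, -3, -2}

Answer: {-1, 0, 1, 2, 3, 4, 5}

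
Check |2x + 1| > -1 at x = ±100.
x = 100: LHS = |2·100 + 1| = |201| = 201; 201 > -1 — holds
x = -100: LHS = |2·(-100) + 1| = |-199| = 199; 199 > -1 — holds

Answer: Yes, holds for both x = 100 and x = -100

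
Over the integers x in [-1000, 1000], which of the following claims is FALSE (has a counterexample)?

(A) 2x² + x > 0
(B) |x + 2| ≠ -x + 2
(A) x = 0: LHS = 2·0² + 0 = 0; 0 > 0 — FAILS
(B) x = 0: LHS = |0 + 2| = |2| = 2, RHS = -0 + 2 = 2; 2 ≠ 2 — FAILS

Answer: Both A and B are false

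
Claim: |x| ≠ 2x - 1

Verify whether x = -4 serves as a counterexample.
Substitute x = -4 into the relation:
x = -4: LHS = |-4| = 4, RHS = 2·(-4) - 1 = -9; 4 ≠ -9 — holds

The claim holds here, so x = -4 is not a counterexample. (A counterexample exists elsewhere, e.g. x = 1.)

Answer: No, x = -4 is not a counterexample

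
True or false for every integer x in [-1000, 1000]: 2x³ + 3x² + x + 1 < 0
The claim fails at x = 0:
x = 0: LHS = 2·0³ + 3·0² + 0 + 1 = 1; 1 < 0 — FAILS

Because a single integer refutes it, the statement is false.

Answer: False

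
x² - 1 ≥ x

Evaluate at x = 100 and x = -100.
x = 100: LHS = 100² - 1 = 9999; 9999 ≥ 100 — holds
x = -100: LHS = (-100)² - 1 = 9999; 9999 ≥ -100 — holds

Answer: Yes, holds for both x = 100 and x = -100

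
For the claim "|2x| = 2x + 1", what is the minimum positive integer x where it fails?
Testing positive integers:
x = 1: LHS = |2·1| = |2| = 2, RHS = 2·1 + 1 = 3; 2 = 3 — FAILS  ← smallest positive counterexample

Answer: x = 1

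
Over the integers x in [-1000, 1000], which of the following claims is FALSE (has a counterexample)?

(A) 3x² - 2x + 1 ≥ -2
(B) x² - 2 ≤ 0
(A) Over all integers in [-1000, 1000], LHS − RHS is smallest at x = 0, where it equals 3:
x = 0: LHS = 3·0² - 2·0 + 1 = 1; 1 ≥ -2 — holds
At the ends of the range:
x = -1000: LHS = 3·(-1000)² - 2·(-1000) + 1 = 3002001; 3002001 ≥ -2 — holds
x = 1000: LHS = 3·1000² - 2·1000 + 1 = 2998001; 2998001 ≥ -2 — holds
Hence LHS − RHS is never negative, i.e. LHS ≥ RHS throughout, so the relation holds for every integer in [-1000, 1000].

(B) x = 2: LHS = 2² - 2 = 2; 2 ≤ 0 — FAILS

Only (B) has a counterexample.

Answer: B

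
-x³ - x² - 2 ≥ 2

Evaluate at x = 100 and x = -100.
x = 100: LHS = -100³ - 100² - 2 = -1010002; -1010002 ≥ 2 — FAILS
x = -100: LHS = -(-100)³ - (-100)² - 2 = 989998; 989998 ≥ 2 — holds

Answer: Partially: fails for x = 100, holds for x = -100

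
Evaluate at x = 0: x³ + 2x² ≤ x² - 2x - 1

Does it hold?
x = 0: LHS = 0³ + 2·0² = 0, RHS = 0² - 2·0 - 1 = -1; 0 ≤ -1 — FAILS

The relation fails at x = 0, so x = 0 is a counterexample.

Answer: No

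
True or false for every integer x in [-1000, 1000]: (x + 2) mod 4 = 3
The claim fails at x = 0:
x = 0: LHS = (0 + 2) mod 4 = 2 mod 4 = 2; 2 = 3 — FAILS

Because a single integer refutes it, the statement is false.

Answer: False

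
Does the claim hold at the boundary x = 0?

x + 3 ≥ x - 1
x = 0: LHS = 0 + 3 = 3, RHS = 0 - 1 = -1; 3 ≥ -1 — holds

The relation is satisfied at x = 0.

Answer: Yes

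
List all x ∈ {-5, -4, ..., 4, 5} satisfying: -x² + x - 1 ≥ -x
Holds for: {1}
Fails for: {-5, -4, -3, -2, -1, 0, 2, 3, 4, 5}

Answer: {1}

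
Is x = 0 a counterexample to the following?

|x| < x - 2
Substitute x = 0 into the relation:
x = 0: LHS = |0| = 0, RHS = 0 - 2 = -2; 0 < -2 — FAILS

Since the claim fails at x = 0, this value is a counterexample.

Answer: Yes, x = 0 is a counterexample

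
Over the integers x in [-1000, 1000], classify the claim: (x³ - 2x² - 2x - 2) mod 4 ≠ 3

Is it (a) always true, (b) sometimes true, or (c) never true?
Holds at x = 0: LHS = (0³ - 2·0² - 2·0 - 2) mod 4 = (-2) mod 4 = 2; 2 ≠ 3 — holds
Fails at x = 1: LHS = (1³ - 2·1² - 2·1 - 2) mod 4 = (-5) mod 4 = 3; 3 ≠ 3 — FAILS
It is satisfied by some integers in the range but not all.

Answer: Sometimes true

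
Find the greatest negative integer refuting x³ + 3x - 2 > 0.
Testing negative integers from -1 downward:
x = -1: LHS = (-1)³ + 3·(-1) - 2 = -6; -6 > 0 — FAILS  ← closest negative counterexample to 0

Answer: x = -1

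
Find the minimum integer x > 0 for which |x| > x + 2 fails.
Testing positive integers:
x = 1: LHS = |1| = 1, RHS = 1 + 2 = 3; 1 > 3 — FAILS  ← smallest positive counterexample

Answer: x = 1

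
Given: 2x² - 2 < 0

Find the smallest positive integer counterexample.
Testing positive integers:
x = 1: LHS = 2·1² - 2 = 0; 0 < 0 — FAILS  ← smallest positive counterexample

Answer: x = 1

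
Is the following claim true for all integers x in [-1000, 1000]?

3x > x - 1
The claim fails at x = -1:
x = -1: LHS = 3·(-1) = -3, RHS = (-1) - 1 = -2; -3 > -2 — FAILS

Because a single integer refutes it, the statement is false.

Answer: False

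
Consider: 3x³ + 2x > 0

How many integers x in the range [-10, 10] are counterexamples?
Counterexamples in [-10, 10]: {-10, -9, -8, -7, -6, -5, -4, -3, -2, -1, 0}.

Counting them gives 11 values.

Answer: 11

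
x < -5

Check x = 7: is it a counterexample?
Substitute x = 7 into the relation:
x = 7: 7 < -5 — FAILS

Since the claim fails at x = 7, this value is a counterexample.

Answer: Yes, x = 7 is a counterexample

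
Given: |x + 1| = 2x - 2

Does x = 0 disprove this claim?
Substitute x = 0 into the relation:
x = 0: LHS = |0 + 1| = |1| = 1, RHS = 2·0 - 2 = -2; 1 = -2 — FAILS

Since the claim fails at x = 0, this value is a counterexample.

Answer: Yes, x = 0 is a counterexample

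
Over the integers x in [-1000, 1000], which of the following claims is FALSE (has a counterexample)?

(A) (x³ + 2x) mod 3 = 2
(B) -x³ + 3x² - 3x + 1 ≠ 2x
(A) x = 0: LHS = (0³ + 2·0) mod 3 = 0 mod 3 = 0; 0 = 2 — FAILS

(B) Track d = LHS − RHS over the integers in [-1000, 1000]. Equality would need d = 0, but d changes sign only between consecutive integers, jumping over 0:
x = 0: LHS = -0³ + 3·0² - 3·0 + 1 = 1, RHS = 2·0 = 0; 1 ≠ 0 — holds  (d = 1)
x = 1: LHS = -1³ + 3·1² - 3·1 + 1 = 0, RHS = 2·1 = 2; 0 ≠ 2 — holds  (d = -2)
Away from these crossings d keeps a constant sign, and checking every integer in [-1000, 1000] confirms d ≠ 0 throughout. Hence the two sides are never equal, so the relation holds for every integer in [-1000, 1000].

Only (A) has a counterexample.

Answer: A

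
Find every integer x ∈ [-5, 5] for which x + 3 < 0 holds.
Holds for: {-5, -4}
Fails for: {-3, -2, -1, 0, 1, 2, 3, 4, 5}

Answer: {-5, -4}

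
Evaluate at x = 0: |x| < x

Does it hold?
x = 0: LHS = |0| = 0; 0 < 0 — FAILS

The relation fails at x = 0, so x = 0 is a counterexample.

Answer: No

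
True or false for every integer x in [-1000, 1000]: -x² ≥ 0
The claim fails at x = 1:
x = 1: LHS = -1² = -1; -1 ≥ 0 — FAILS

Because a single integer refutes it, the statement is false.

Answer: False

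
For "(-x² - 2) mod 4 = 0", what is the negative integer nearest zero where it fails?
Testing negative integers from -1 downward:
x = -1: LHS = (-(-1)² - 2) mod 4 = (-3) mod 4 = 1; 1 = 0 — FAILS  ← closest negative counterexample to 0

Answer: x = -1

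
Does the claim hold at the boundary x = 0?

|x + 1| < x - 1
x = 0: LHS = |0 + 1| = |1| = 1, RHS = 0 - 1 = -1; 1 < -1 — FAILS

The relation fails at x = 0, so x = 0 is a counterexample.

Answer: No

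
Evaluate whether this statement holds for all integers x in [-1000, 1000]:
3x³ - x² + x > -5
The claim fails at x = -1:
x = -1: LHS = 3·(-1)³ - (-1)² + (-1) = -5; -5 > -5 — FAILS

Because a single integer refutes it, the statement is false.

Answer: False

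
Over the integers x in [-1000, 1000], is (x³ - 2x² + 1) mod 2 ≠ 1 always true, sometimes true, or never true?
Holds at x = 1: LHS = (1³ - 2·1² + 1) mod 2 = 0 mod 2 = 0; 0 ≠ 1 — holds
Fails at x = 0: LHS = (0³ - 2·0² + 1) mod 2 = 1 mod 2 = 1; 1 ≠ 1 — FAILS
It is satisfied by some integers in the range but not all.

Answer: Sometimes true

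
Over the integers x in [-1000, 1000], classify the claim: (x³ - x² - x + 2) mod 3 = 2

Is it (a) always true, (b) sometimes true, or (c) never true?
Holds at x = 0: LHS = (0³ - 0² - 0 + 2) mod 3 = 2 mod 3 = 2; 2 = 2 — holds
Fails at x = 1: LHS = (1³ - 1² - 1 + 2) mod 3 = 1 mod 3 = 1; 1 = 2 — FAILS
It is satisfied by some integers in the range but not all.

Answer: Sometimes true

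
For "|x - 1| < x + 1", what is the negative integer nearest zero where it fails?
Testing negative integers from -1 downward:
x = -1: LHS = |(-1) - 1| = |-2| = 2, RHS = (-1) + 1 = 0; 2 < 0 — FAILS  ← closest negative counterexample to 0

Answer: x = -1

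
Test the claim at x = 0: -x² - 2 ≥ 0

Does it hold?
x = 0: LHS = -0² - 2 = -2; -2 ≥ 0 — FAILS

The relation fails at x = 0, so x = 0 is a counterexample.

Answer: No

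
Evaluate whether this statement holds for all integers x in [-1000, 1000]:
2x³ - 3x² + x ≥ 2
The claim fails at x = 0:
x = 0: LHS = 2·0³ - 3·0² + 0 = 0; 0 ≥ 2 — FAILS

Because a single integer refutes it, the statement is false.

Answer: False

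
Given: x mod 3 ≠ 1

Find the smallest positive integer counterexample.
Testing positive integers:
x = 1: LHS = 1 mod 3 = 1; 1 ≠ 1 — FAILS  ← smallest positive counterexample

Answer: x = 1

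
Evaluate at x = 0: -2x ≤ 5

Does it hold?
x = 0: LHS = -2·0 = 0; 0 ≤ 5 — holds

The relation is satisfied at x = 0.

Answer: Yes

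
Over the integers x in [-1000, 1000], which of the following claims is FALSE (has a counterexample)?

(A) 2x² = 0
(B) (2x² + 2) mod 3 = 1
(A) x = 1: LHS = 2·1² = 2; 2 = 0 — FAILS
(B) x = 0: LHS = (2·0² + 2) mod 3 = 2 mod 3 = 2; 2 = 1 — FAILS

Answer: Both A and B are false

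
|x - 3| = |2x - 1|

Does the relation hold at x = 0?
x = 0: LHS = |0 - 3| = |-3| = 3, RHS = |2·0 - 1| = |-1| = 1; 3 = 1 — FAILS

The relation fails at x = 0, so x = 0 is a counterexample.

Answer: No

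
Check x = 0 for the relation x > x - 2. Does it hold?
x = 0: RHS = 0 - 2 = -2; 0 > -2 — holds

The relation is satisfied at x = 0.

Answer: Yes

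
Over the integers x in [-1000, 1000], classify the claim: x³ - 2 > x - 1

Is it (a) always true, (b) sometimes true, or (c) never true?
Holds at x = 2: LHS = 2³ - 2 = 6, RHS = 2 - 1 = 1; 6 > 1 — holds
Fails at x = 0: LHS = 0³ - 2 = -2, RHS = 0 - 1 = -1; -2 > -1 — FAILS
It is satisfied by some integers in the range but not all.

Answer: Sometimes true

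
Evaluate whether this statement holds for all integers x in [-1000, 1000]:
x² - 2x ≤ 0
The claim fails at x = -1:
x = -1: LHS = (-1)² - 2·(-1) = 3; 3 ≤ 0 — FAILS

Because a single integer refutes it, the statement is false.

Answer: False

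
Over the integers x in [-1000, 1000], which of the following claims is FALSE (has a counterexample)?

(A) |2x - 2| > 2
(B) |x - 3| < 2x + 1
(A) x = 0: LHS = |2·0 - 2| = |-2| = 2; 2 > 2 — FAILS
(B) x = 0: LHS = |0 - 3| = |-3| = 3, RHS = 2·0 + 1 = 1; 3 < 1 — FAILS

Answer: Both A and B are false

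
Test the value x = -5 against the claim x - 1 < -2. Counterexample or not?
Substitute x = -5 into the relation:
x = -5: LHS = (-5) - 1 = -6; -6 < -2 — holds

The claim holds here, so x = -5 is not a counterexample. (A counterexample exists elsewhere, e.g. x = 0.)

Answer: No, x = -5 is not a counterexample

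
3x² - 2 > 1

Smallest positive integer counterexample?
Testing positive integers:
x = 1: LHS = 3·1² - 2 = 1; 1 > 1 — FAILS  ← smallest positive counterexample

Answer: x = 1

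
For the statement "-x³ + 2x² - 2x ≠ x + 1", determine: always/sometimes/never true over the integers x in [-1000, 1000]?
Track d = LHS − RHS over the integers in [-1000, 1000]. Equality would need d = 0, but d changes sign only between consecutive integers, jumping over 0:
x = -1: LHS = -(-1)³ + 2·(-1)² - 2·(-1) = 5, RHS = (-1) + 1 = 0; 5 ≠ 0 — holds  (d = 5)
x = 0: LHS = -0³ + 2·0² - 2·0 = 0, RHS = 0 + 1 = 1; 0 ≠ 1 — holds  (d = -1)
Away from these crossings d keeps a constant sign, and checking every integer in [-1000, 1000] confirms d ≠ 0 throughout. Hence the two sides are never equal, so the relation holds for every integer in [-1000, 1000].

No counterexample exists.

Answer: Always true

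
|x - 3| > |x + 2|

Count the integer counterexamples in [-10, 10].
Counterexamples in [-10, 10]: {1, 2, 3, 4, 5, 6, 7, 8, 9, 10}.

Counting them gives 10 values.

Answer: 10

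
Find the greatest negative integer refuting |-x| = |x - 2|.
Testing negative integers from -1 downward:
x = -1: LHS = |-(-1)| = |1| = 1, RHS = |(-1) - 2| = |-3| = 3; 1 = 3 — FAILS  ← closest negative counterexample to 0

Answer: x = -1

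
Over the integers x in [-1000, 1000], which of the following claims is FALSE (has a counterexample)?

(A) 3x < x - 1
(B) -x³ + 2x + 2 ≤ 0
(A) x = 0: LHS = 3·0 = 0, RHS = 0 - 1 = -1; 0 < -1 — FAILS
(B) x = 0: LHS = -0³ + 2·0 + 2 = 2; 2 ≤ 0 — FAILS

Answer: Both A and B are false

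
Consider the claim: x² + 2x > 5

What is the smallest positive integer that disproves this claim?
Testing positive integers:
x = 1: LHS = 1² + 2·1 = 3; 3 > 5 — FAILS  ← smallest positive counterexample

Answer: x = 1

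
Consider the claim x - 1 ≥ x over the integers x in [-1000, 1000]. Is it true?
The claim fails at x = 0:
x = 0: LHS = 0 - 1 = -1; -1 ≥ 0 — FAILS

Because a single integer refutes it, the statement is false.

Answer: False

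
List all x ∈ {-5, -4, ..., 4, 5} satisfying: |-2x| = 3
Track d = LHS − RHS over the integers in [-5, 5]. Equality would need d = 0, but d changes sign only between consecutive integers, jumping over 0:
x = -2: LHS = |-2·(-2)| = |4| = 4; 4 = 3 — FAILS  (d = 1)
x = -1: LHS = |-2·(-1)| = |2| = 2; 2 = 3 — FAILS  (d = -1)
x = 1: LHS = |-2·1| = |-2| = 2; 2 = 3 — FAILS  (d = -1)
x = 2: LHS = |-2·2| = |-4| = 4; 4 = 3 — FAILS  (d = 1)
Away from these crossings d keeps a constant sign, and checking every integer in [-5, 5] confirms d ≠ 0 throughout. Hence the two sides are never equal, so the claimed relation (=) fails for every integer in [-5, 5].

Answer: None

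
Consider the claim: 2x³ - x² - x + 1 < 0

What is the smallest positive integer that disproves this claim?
Testing positive integers:
x = 1: LHS = 2·1³ - 1² - 1 + 1 = 1; 1 < 0 — FAILS  ← smallest positive counterexample

Answer: x = 1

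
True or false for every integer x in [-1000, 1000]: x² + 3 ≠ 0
Over all integers in [-1000, 1000], LHS − RHS is always positive; it is smallest at x = 0, where it equals 3:
x = 0: LHS = 0² + 3 = 3; 3 ≠ 0 — holds
At the ends of the range:
x = -1000: LHS = (-1000)² + 3 = 1000003; 1000003 ≠ 0 — holds
x = 1000: LHS = 1000² + 3 = 1000003; 1000003 ≠ 0 — holds
Hence LHS − RHS is never 0, i.e. the two sides are never equal, so the relation holds for every integer in [-1000, 1000].

No counterexample exists.

Answer: True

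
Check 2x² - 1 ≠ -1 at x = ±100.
x = 100: LHS = 2·100² - 1 = 19999; 19999 ≠ -1 — holds
x = -100: LHS = 2·(-100)² - 1 = 19999; 19999 ≠ -1 — holds

Answer: Yes, holds for both x = 100 and x = -100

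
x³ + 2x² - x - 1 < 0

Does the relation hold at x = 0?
x = 0: LHS = 0³ + 2·0² - 0 - 1 = -1; -1 < 0 — holds

The relation is satisfied at x = 0.

Answer: Yes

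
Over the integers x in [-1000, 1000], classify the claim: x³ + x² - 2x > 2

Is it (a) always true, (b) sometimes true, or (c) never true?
Holds at x = 2: LHS = 2³ + 2² - 2·2 = 8; 8 > 2 — holds
Fails at x = 0: LHS = 0³ + 0² - 2·0 = 0; 0 > 2 — FAILS
It is satisfied by some integers in the range but not all.

Answer: Sometimes true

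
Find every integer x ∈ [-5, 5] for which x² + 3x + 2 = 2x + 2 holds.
Holds for: {-1, 0}
Fails for: {-5, -4, -3, -2, 1, 2, 3, 4, 5}

Answer: {-1, 0}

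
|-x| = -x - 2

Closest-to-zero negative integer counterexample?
Testing negative integers from -1 downward:
x = -1: LHS = |-(-1)| = |1| = 1, RHS = -(-1) - 2 = -1; 1 = -1 — FAILS  ← closest negative counterexample to 0

Answer: x = -1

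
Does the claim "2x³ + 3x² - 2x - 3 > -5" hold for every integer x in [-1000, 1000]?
The claim fails at x = -3:
x = -3: LHS = 2·(-3)³ + 3·(-3)² - 2·(-3) - 3 = -24; -24 > -5 — FAILS

Because a single integer refutes it, the statement is false.

Answer: False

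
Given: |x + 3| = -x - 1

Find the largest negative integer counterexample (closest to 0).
Testing negative integers from -1 downward:
x = -1: LHS = |(-1) + 3| = |2| = 2, RHS = -(-1) - 1 = 0; 2 = 0 — FAILS  ← closest negative counterexample to 0

Answer: x = -1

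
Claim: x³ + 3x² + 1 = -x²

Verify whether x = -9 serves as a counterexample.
Substitute x = -9 into the relation:
x = -9: LHS = (-9)³ + 3·(-9)² + 1 = -485, RHS = -(-9)² = -81; -485 = -81 — FAILS

Since the claim fails at x = -9, this value is a counterexample.

Answer: Yes, x = -9 is a counterexample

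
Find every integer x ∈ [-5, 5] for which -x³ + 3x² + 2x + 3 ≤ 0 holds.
Holds for: {4, 5}
Fails for: {-5, -4, -3, -2, -1, 0, 1, 2, 3}

Answer: {4, 5}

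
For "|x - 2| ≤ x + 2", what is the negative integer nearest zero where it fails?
Testing negative integers from -1 downward:
x = -1: LHS = |(-1) - 2| = |-3| = 3, RHS = (-1) + 2 = 1; 3 ≤ 1 — FAILS  ← closest negative counterexample to 0

Answer: x = -1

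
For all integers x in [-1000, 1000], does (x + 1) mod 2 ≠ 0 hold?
The claim fails at x = 1:
x = 1: LHS = (1 + 1) mod 2 = 2 mod 2 = 0; 0 ≠ 0 — FAILS

Because a single integer refutes it, the statement is false.

Answer: False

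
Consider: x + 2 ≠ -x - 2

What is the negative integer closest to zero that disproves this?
Testing negative integers from -1 downward:
x = -1: LHS = (-1) + 2 = 1, RHS = -(-1) - 2 = -1; 1 ≠ -1 — holds
x = -2: LHS = (-2) + 2 = 0, RHS = -(-2) - 2 = 0; 0 ≠ 0 — FAILS  ← closest negative counterexample to 0

Answer: x = -2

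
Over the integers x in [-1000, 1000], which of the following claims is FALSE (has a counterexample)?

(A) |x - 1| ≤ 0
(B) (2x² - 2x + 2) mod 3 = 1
(A) x = 0: LHS = |0 - 1| = |-1| = 1; 1 ≤ 0 — FAILS
(B) x = 0: LHS = (2·0² - 2·0 + 2) mod 3 = 2 mod 3 = 2; 2 = 1 — FAILS

Answer: Both A and B are false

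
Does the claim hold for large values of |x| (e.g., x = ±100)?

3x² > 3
x = 100: LHS = 3·100² = 30000; 30000 > 3 — holds
x = -100: LHS = 3·(-100)² = 30000; 30000 > 3 — holds

Answer: Yes, holds for both x = 100 and x = -100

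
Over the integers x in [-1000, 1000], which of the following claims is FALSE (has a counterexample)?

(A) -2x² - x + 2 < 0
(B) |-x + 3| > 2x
(A) x = 0: LHS = -2·0² - 0 + 2 = 2; 2 < 0 — FAILS
(B) x = 1: LHS = |-1 + 3| = |2| = 2, RHS = 2·1 = 2; 2 > 2 — FAILS

Answer: Both A and B are false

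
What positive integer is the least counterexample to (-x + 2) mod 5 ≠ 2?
Testing positive integers:
x = 1: LHS = (-1 + 2) mod 5 = 1 mod 5 = 1; 1 ≠ 2 — holds
x = 2: LHS = (-2 + 2) mod 5 = 0 mod 5 = 0; 0 ≠ 2 — holds
x = 3: LHS = (-3 + 2) mod 5 = (-1) mod 5 = 4; 4 ≠ 2 — holds
x = 4: LHS = (-4 + 2) mod 5 = (-2) mod 5 = 3; 3 ≠ 2 — holds
x = 5: LHS = (-5 + 2) mod 5 = (-3) mod 5 = 2; 2 ≠ 2 — FAILS  ← smallest positive counterexample

Answer: x = 5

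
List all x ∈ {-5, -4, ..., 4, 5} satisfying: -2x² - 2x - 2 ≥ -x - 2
Holds for: {0}
Fails for: {-5, -4, -3, -2, -1, 1, 2, 3, 4, 5}

Answer: {0}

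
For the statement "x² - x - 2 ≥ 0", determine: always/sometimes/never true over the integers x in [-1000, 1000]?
Holds at x = -1: LHS = (-1)² - (-1) - 2 = 0; 0 ≥ 0 — holds
Fails at x = 0: LHS = 0² - 0 - 2 = -2; -2 ≥ 0 — FAILS
It is satisfied by some integers in the range but not all.

Answer: Sometimes true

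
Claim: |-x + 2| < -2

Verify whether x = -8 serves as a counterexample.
Substitute x = -8 into the relation:
x = -8: LHS = |-(-8) + 2| = |10| = 10; 10 < -2 — FAILS

Since the claim fails at x = -8, this value is a counterexample.

Answer: Yes, x = -8 is a counterexample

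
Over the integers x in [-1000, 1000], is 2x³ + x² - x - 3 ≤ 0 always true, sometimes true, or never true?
Holds at x = 0: LHS = 2·0³ + 0² - 0 - 3 = -3; -3 ≤ 0 — holds
Fails at x = 2: LHS = 2·2³ + 2² - 2 - 3 = 15; 15 ≤ 0 — FAILS
It is satisfied by some integers in the range but not all.

Answer: Sometimes true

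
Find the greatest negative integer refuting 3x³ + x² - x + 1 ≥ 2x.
Testing negative integers from -1 downward:
x = -1: LHS = 3·(-1)³ + (-1)² - (-1) + 1 = 0, RHS = 2·(-1) = -2; 0 ≥ -2 — holds
x = -2: LHS = 3·(-2)³ + (-2)² - (-2) + 1 = -17, RHS = 2·(-2) = -4; -17 ≥ -4 — FAILS  ← closest negative counterexample to 0

Answer: x = -2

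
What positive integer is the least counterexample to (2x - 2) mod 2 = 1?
Testing positive integers:
x = 1: LHS = (2·1 - 2) mod 2 = 0 mod 2 = 0; 0 = 1 — FAILS  ← smallest positive counterexample

Answer: x = 1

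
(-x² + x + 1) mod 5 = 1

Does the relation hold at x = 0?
x = 0: LHS = (-0² + 0 + 1) mod 5 = 1 mod 5 = 1; 1 = 1 — holds

The relation is satisfied at x = 0.

Answer: Yes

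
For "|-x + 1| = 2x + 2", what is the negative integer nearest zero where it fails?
Testing negative integers from -1 downward:
x = -1: LHS = |-(-1) + 1| = |2| = 2, RHS = 2·(-1) + 2 = 0; 2 = 0 — FAILS  ← closest negative counterexample to 0

Answer: x = -1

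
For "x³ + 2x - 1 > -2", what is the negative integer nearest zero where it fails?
Testing negative integers from -1 downward:
x = -1: LHS = (-1)³ + 2·(-1) - 1 = -4; -4 > -2 — FAILS  ← closest negative counterexample to 0

Answer: x = -1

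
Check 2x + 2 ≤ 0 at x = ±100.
x = 100: LHS = 2·100 + 2 = 202; 202 ≤ 0 — FAILS
x = -100: LHS = 2·(-100) + 2 = -198; -198 ≤ 0 — holds

Answer: Partially: fails for x = 100, holds for x = -100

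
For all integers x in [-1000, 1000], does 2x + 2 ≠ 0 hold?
The claim fails at x = -1:
x = -1: LHS = 2·(-1) + 2 = 0; 0 ≠ 0 — FAILS

Because a single integer refutes it, the statement is false.

Answer: False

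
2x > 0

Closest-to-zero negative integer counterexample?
Testing negative integers from -1 downward:
x = -1: LHS = 2·(-1) = -2; -2 > 0 — FAILS  ← closest negative counterexample to 0

Answer: x = -1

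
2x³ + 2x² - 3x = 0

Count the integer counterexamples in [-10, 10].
Counterexamples in [-10, 10]: {-10, -9, -8, -7, -6, -5, -4, -3, -2, -1, 1, 2, 3, 4, 5, 6, 7, 8, 9, 10}.

Counting them gives 20 values.

Answer: 20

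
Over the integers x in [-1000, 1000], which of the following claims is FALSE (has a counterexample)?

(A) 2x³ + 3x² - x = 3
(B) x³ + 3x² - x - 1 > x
(A) x = 0: LHS = 2·0³ + 3·0² - 0 = 0; 0 = 3 — FAILS
(B) x = 0: LHS = 0³ + 3·0² - 0 - 1 = -1; -1 > 0 — FAILS

Answer: Both A and B are false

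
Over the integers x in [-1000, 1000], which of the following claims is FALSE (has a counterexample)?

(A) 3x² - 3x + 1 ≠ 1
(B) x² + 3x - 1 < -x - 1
(A) x = 0: LHS = 3·0² - 3·0 + 1 = 1; 1 ≠ 1 — FAILS
(B) x = 0: LHS = 0² + 3·0 - 1 = -1, RHS = -0 - 1 = -1; -1 < -1 — FAILS

Answer: Both A and B are false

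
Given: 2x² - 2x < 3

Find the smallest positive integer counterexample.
Testing positive integers:
x = 1: LHS = 2·1² - 2·1 = 0; 0 < 3 — holds
x = 2: LHS = 2·2² - 2·2 = 4; 4 < 3 — FAILS  ← smallest positive counterexample

Answer: x = 2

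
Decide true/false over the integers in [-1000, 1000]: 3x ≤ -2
The claim fails at x = 0:
x = 0: LHS = 3·0 = 0; 0 ≤ -2 — FAILS

Because a single integer refutes it, the statement is false.

Answer: False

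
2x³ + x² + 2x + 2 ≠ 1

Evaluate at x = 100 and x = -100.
x = 100: LHS = 2·100³ + 100² + 2·100 + 2 = 2010202; 2010202 ≠ 1 — holds
x = -100: LHS = 2·(-100)³ + (-100)² + 2·(-100) + 2 = -1990198; -1990198 ≠ 1 — holds

Answer: Yes, holds for both x = 100 and x = -100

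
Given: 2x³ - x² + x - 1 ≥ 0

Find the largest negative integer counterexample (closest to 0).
Testing negative integers from -1 downward:
x = -1: LHS = 2·(-1)³ - (-1)² + (-1) - 1 = -5; -5 ≥ 0 — FAILS  ← closest negative counterexample to 0

Answer: x = -1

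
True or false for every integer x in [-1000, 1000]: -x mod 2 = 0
The claim fails at x = 1:
x = 1: LHS = (-1) mod 2 = 1; 1 = 0 — FAILS

Because a single integer refutes it, the statement is false.

Answer: False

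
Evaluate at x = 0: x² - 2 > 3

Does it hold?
x = 0: LHS = 0² - 2 = -2; -2 > 3 — FAILS

The relation fails at x = 0, so x = 0 is a counterexample.

Answer: No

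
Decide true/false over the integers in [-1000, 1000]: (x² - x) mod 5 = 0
The claim fails at x = -1:
x = -1: LHS = ((-1)² - (-1)) mod 5 = 2 mod 5 = 2; 2 = 0 — FAILS

Because a single integer refutes it, the statement is false.

Answer: False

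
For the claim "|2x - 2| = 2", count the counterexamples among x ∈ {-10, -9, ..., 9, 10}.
Counterexamples in [-10, 10]: {-10, -9, -8, -7, -6, -5, -4, -3, -2, -1, 1, 3, 4, 5, 6, 7, 8, 9, 10}.

Counting them gives 19 values.

Answer: 19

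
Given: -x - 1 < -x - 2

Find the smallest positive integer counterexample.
Testing positive integers:
x = 1: LHS = -1 - 1 = -2, RHS = -1 - 2 = -3; -2 < -3 — FAILS  ← smallest positive counterexample

Answer: x = 1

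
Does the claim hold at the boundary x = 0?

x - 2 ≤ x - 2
x = 0: LHS = 0 - 2 = -2, RHS = 0 - 2 = -2; -2 ≤ -2 — holds

The relation is satisfied at x = 0.

Answer: Yes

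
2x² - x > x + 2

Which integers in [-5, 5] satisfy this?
Holds for: {-5, -4, -3, -2, -1, 2, 3, 4, 5}
Fails for: {0, 1}

Answer: {-5, -4, -3, -2, -1, 2, 3, 4, 5}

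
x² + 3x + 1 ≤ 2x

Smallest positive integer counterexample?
Testing positive integers:
x = 1: LHS = 1² + 3·1 + 1 = 5, RHS = 2·1 = 2; 5 ≤ 2 — FAILS  ← smallest positive counterexample

Answer: x = 1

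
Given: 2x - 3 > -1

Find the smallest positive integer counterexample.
Testing positive integers:
x = 1: LHS = 2·1 - 3 = -1; -1 > -1 — FAILS  ← smallest positive counterexample

Answer: x = 1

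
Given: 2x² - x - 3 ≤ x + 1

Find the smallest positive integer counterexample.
Testing positive integers:
x = 1: LHS = 2·1² - 1 - 3 = -2, RHS = 1 + 1 = 2; -2 ≤ 2 — holds
x = 2: LHS = 2·2² - 2 - 3 = 3, RHS = 2 + 1 = 3; 3 ≤ 3 — holds
x = 3: LHS = 2·3² - 3 - 3 = 12, RHS = 3 + 1 = 4; 12 ≤ 4 — FAILS  ← smallest positive counterexample

Answer: x = 3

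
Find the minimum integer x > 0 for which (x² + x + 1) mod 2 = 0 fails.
Testing positive integers:
x = 1: LHS = (1² + 1 + 1) mod 2 = 3 mod 2 = 1; 1 = 0 — FAILS  ← smallest positive counterexample

Answer: x = 1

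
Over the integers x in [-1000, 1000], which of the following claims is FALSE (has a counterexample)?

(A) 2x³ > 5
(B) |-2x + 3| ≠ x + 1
(A) x = 0: LHS = 2·0³ = 0; 0 > 5 — FAILS
(B) x = 4: LHS = |-2·4 + 3| = |-5| = 5, RHS = 4 + 1 = 5; 5 ≠ 5 — FAILS

Answer: Both A and B are false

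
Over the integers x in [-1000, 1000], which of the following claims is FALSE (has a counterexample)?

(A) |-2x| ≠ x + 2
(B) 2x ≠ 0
(A) x = 2: LHS = |-2·2| = |-4| = 4, RHS = 2 + 2 = 4; 4 ≠ 4 — FAILS
(B) x = 0: LHS = 2·0 = 0; 0 ≠ 0 — FAILS

Answer: Both A and B are false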